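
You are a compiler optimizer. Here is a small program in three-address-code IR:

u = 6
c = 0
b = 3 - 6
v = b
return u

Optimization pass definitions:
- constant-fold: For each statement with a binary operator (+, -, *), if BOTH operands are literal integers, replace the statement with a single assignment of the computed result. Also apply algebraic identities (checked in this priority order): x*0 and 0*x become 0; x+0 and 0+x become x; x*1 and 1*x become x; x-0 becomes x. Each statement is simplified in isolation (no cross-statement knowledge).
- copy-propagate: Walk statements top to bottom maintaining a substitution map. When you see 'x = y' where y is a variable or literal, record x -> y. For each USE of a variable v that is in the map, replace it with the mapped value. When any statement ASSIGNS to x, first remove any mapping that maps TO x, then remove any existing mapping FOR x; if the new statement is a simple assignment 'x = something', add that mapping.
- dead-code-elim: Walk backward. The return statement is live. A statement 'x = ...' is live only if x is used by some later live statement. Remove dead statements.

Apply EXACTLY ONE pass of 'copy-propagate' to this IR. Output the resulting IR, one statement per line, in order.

Answer: u = 6
c = 0
b = 3 - 6
v = b
return 6

Derivation:
Applying copy-propagate statement-by-statement:
  [1] u = 6  (unchanged)
  [2] c = 0  (unchanged)
  [3] b = 3 - 6  (unchanged)
  [4] v = b  (unchanged)
  [5] return u  -> return 6
Result (5 stmts):
  u = 6
  c = 0
  b = 3 - 6
  v = b
  return 6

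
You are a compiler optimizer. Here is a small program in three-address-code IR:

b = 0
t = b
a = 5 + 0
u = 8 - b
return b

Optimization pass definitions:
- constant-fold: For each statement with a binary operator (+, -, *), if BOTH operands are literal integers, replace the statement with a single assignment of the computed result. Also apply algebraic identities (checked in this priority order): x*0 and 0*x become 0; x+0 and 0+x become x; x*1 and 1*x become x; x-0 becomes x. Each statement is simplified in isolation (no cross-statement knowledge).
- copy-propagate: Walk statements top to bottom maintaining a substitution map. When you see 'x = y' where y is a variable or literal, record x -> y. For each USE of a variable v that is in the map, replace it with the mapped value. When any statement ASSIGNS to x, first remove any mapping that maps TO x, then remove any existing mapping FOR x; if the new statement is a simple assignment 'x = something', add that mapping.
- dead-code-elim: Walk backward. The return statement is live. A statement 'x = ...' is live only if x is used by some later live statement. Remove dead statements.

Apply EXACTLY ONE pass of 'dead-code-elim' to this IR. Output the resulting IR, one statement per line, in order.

Answer: b = 0
return b

Derivation:
Applying dead-code-elim statement-by-statement:
  [5] return b  -> KEEP (return); live=['b']
  [4] u = 8 - b  -> DEAD (u not live)
  [3] a = 5 + 0  -> DEAD (a not live)
  [2] t = b  -> DEAD (t not live)
  [1] b = 0  -> KEEP; live=[]
Result (2 stmts):
  b = 0
  return b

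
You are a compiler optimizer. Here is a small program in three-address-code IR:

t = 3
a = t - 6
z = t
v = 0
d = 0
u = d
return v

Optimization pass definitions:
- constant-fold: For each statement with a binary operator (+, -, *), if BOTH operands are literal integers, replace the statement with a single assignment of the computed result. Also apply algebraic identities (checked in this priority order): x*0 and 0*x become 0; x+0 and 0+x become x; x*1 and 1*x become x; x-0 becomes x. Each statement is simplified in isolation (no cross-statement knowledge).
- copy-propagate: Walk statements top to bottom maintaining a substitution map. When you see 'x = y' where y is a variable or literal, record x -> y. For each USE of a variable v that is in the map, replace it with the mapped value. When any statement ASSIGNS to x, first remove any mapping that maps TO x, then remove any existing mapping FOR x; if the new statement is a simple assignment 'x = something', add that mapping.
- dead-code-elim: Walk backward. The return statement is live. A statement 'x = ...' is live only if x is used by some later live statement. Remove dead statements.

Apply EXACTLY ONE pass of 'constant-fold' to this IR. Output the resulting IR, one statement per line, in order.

Applying constant-fold statement-by-statement:
  [1] t = 3  (unchanged)
  [2] a = t - 6  (unchanged)
  [3] z = t  (unchanged)
  [4] v = 0  (unchanged)
  [5] d = 0  (unchanged)
  [6] u = d  (unchanged)
  [7] return v  (unchanged)
Result (7 stmts):
  t = 3
  a = t - 6
  z = t
  v = 0
  d = 0
  u = d
  return v

Answer: t = 3
a = t - 6
z = t
v = 0
d = 0
u = d
return v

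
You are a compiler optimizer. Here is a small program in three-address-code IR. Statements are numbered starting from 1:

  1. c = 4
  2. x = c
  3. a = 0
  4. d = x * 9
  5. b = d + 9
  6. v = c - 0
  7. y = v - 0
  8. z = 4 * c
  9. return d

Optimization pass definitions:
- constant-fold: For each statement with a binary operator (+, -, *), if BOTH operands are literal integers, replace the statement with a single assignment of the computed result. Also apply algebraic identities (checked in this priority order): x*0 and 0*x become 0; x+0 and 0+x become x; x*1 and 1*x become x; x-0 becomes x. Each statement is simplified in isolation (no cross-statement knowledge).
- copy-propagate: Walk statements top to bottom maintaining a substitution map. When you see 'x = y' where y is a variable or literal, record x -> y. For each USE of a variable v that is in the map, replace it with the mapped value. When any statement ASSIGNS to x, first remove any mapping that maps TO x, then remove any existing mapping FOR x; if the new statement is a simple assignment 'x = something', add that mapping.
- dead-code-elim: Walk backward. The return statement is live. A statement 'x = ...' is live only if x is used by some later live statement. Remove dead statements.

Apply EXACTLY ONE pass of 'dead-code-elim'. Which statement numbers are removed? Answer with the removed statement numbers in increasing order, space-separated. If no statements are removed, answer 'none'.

Answer: 3 5 6 7 8

Derivation:
Backward liveness scan:
Stmt 1 'c = 4': KEEP (c is live); live-in = []
Stmt 2 'x = c': KEEP (x is live); live-in = ['c']
Stmt 3 'a = 0': DEAD (a not in live set ['x'])
Stmt 4 'd = x * 9': KEEP (d is live); live-in = ['x']
Stmt 5 'b = d + 9': DEAD (b not in live set ['d'])
Stmt 6 'v = c - 0': DEAD (v not in live set ['d'])
Stmt 7 'y = v - 0': DEAD (y not in live set ['d'])
Stmt 8 'z = 4 * c': DEAD (z not in live set ['d'])
Stmt 9 'return d': KEEP (return); live-in = ['d']
Removed statement numbers: [3, 5, 6, 7, 8]
Surviving IR:
  c = 4
  x = c
  d = x * 9
  return d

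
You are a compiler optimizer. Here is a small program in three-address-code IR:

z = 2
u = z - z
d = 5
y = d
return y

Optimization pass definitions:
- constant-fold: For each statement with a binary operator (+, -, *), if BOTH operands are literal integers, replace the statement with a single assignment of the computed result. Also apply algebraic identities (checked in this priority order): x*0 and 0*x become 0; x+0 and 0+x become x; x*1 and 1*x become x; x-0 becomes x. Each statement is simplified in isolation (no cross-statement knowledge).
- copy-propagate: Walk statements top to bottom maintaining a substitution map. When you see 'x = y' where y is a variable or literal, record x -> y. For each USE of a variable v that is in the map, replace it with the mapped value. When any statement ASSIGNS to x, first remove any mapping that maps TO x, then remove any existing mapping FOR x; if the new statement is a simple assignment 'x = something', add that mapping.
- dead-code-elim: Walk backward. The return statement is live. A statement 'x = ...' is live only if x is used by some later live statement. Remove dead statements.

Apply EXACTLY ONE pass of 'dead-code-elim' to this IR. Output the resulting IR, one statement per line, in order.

Answer: d = 5
y = d
return y

Derivation:
Applying dead-code-elim statement-by-statement:
  [5] return y  -> KEEP (return); live=['y']
  [4] y = d  -> KEEP; live=['d']
  [3] d = 5  -> KEEP; live=[]
  [2] u = z - z  -> DEAD (u not live)
  [1] z = 2  -> DEAD (z not live)
Result (3 stmts):
  d = 5
  y = d
  return y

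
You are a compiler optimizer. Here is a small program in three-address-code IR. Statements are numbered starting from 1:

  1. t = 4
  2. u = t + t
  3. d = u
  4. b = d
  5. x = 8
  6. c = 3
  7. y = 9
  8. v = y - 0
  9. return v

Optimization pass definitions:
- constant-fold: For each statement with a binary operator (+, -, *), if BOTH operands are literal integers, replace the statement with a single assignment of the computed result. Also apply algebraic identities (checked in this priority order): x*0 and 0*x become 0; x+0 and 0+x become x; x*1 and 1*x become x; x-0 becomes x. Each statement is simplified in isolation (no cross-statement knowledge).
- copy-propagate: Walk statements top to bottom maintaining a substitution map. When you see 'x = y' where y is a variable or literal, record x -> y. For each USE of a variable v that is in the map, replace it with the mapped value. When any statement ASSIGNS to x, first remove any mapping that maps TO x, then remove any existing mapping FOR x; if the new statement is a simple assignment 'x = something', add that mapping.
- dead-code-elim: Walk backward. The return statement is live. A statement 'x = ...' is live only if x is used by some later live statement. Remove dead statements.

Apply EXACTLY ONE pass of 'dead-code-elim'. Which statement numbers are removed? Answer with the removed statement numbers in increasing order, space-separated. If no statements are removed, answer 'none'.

Backward liveness scan:
Stmt 1 't = 4': DEAD (t not in live set [])
Stmt 2 'u = t + t': DEAD (u not in live set [])
Stmt 3 'd = u': DEAD (d not in live set [])
Stmt 4 'b = d': DEAD (b not in live set [])
Stmt 5 'x = 8': DEAD (x not in live set [])
Stmt 6 'c = 3': DEAD (c not in live set [])
Stmt 7 'y = 9': KEEP (y is live); live-in = []
Stmt 8 'v = y - 0': KEEP (v is live); live-in = ['y']
Stmt 9 'return v': KEEP (return); live-in = ['v']
Removed statement numbers: [1, 2, 3, 4, 5, 6]
Surviving IR:
  y = 9
  v = y - 0
  return v

Answer: 1 2 3 4 5 6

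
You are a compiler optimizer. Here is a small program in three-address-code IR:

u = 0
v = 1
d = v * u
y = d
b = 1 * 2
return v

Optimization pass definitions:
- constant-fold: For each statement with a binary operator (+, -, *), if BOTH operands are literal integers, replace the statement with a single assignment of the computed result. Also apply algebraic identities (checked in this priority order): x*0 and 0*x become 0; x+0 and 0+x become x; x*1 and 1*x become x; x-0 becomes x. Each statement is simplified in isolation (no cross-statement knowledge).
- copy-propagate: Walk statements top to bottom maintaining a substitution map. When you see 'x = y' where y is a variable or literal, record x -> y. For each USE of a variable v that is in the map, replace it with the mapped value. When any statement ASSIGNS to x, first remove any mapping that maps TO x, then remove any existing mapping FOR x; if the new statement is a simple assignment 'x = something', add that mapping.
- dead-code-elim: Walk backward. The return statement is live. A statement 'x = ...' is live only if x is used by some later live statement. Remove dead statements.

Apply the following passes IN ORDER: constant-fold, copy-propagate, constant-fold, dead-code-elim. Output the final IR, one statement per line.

Answer: return 1

Derivation:
Initial IR:
  u = 0
  v = 1
  d = v * u
  y = d
  b = 1 * 2
  return v
After constant-fold (6 stmts):
  u = 0
  v = 1
  d = v * u
  y = d
  b = 2
  return v
After copy-propagate (6 stmts):
  u = 0
  v = 1
  d = 1 * 0
  y = d
  b = 2
  return 1
After constant-fold (6 stmts):
  u = 0
  v = 1
  d = 0
  y = d
  b = 2
  return 1
After dead-code-elim (1 stmts):
  return 1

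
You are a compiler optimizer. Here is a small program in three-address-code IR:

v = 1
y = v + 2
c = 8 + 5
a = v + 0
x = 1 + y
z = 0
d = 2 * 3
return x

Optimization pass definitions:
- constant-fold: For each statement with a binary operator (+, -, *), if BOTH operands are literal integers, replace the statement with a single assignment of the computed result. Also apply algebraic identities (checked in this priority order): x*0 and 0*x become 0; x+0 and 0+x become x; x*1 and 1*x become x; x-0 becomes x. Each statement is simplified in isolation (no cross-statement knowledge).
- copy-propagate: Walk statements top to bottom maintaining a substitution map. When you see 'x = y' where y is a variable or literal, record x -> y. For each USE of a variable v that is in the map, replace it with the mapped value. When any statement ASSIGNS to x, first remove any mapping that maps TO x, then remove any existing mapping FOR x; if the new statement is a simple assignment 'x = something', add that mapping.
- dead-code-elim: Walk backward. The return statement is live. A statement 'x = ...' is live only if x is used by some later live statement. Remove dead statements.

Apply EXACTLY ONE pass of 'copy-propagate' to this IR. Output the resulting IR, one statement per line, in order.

Applying copy-propagate statement-by-statement:
  [1] v = 1  (unchanged)
  [2] y = v + 2  -> y = 1 + 2
  [3] c = 8 + 5  (unchanged)
  [4] a = v + 0  -> a = 1 + 0
  [5] x = 1 + y  (unchanged)
  [6] z = 0  (unchanged)
  [7] d = 2 * 3  (unchanged)
  [8] return x  (unchanged)
Result (8 stmts):
  v = 1
  y = 1 + 2
  c = 8 + 5
  a = 1 + 0
  x = 1 + y
  z = 0
  d = 2 * 3
  return x

Answer: v = 1
y = 1 + 2
c = 8 + 5
a = 1 + 0
x = 1 + y
z = 0
d = 2 * 3
return x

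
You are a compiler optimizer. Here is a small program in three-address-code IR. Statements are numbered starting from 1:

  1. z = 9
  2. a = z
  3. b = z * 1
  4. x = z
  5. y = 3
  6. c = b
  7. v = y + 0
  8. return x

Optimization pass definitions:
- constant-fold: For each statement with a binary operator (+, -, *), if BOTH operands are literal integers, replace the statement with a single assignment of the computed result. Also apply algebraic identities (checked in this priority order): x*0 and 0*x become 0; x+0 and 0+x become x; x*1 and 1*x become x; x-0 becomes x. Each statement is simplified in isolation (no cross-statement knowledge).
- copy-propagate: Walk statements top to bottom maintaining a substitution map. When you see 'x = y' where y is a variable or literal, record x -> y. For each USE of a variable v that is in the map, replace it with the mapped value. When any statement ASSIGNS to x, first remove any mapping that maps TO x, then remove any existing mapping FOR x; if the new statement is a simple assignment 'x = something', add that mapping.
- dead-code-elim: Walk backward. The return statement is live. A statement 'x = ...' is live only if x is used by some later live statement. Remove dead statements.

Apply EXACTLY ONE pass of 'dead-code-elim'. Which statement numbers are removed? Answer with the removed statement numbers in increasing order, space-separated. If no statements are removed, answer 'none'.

Backward liveness scan:
Stmt 1 'z = 9': KEEP (z is live); live-in = []
Stmt 2 'a = z': DEAD (a not in live set ['z'])
Stmt 3 'b = z * 1': DEAD (b not in live set ['z'])
Stmt 4 'x = z': KEEP (x is live); live-in = ['z']
Stmt 5 'y = 3': DEAD (y not in live set ['x'])
Stmt 6 'c = b': DEAD (c not in live set ['x'])
Stmt 7 'v = y + 0': DEAD (v not in live set ['x'])
Stmt 8 'return x': KEEP (return); live-in = ['x']
Removed statement numbers: [2, 3, 5, 6, 7]
Surviving IR:
  z = 9
  x = z
  return x

Answer: 2 3 5 6 7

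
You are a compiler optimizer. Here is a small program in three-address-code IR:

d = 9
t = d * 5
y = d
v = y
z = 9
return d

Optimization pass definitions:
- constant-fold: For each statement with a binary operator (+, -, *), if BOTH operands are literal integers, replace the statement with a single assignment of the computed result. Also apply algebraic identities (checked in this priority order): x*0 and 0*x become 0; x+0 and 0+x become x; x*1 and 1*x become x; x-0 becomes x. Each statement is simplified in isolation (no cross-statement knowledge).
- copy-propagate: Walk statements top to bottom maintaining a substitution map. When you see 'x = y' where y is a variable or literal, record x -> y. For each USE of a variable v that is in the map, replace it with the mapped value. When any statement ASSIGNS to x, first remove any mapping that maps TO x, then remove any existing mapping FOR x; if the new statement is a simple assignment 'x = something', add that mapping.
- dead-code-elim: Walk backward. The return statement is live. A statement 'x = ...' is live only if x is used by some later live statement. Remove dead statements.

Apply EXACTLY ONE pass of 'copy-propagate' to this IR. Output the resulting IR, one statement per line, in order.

Answer: d = 9
t = 9 * 5
y = 9
v = 9
z = 9
return 9

Derivation:
Applying copy-propagate statement-by-statement:
  [1] d = 9  (unchanged)
  [2] t = d * 5  -> t = 9 * 5
  [3] y = d  -> y = 9
  [4] v = y  -> v = 9
  [5] z = 9  (unchanged)
  [6] return d  -> return 9
Result (6 stmts):
  d = 9
  t = 9 * 5
  y = 9
  v = 9
  z = 9
  return 9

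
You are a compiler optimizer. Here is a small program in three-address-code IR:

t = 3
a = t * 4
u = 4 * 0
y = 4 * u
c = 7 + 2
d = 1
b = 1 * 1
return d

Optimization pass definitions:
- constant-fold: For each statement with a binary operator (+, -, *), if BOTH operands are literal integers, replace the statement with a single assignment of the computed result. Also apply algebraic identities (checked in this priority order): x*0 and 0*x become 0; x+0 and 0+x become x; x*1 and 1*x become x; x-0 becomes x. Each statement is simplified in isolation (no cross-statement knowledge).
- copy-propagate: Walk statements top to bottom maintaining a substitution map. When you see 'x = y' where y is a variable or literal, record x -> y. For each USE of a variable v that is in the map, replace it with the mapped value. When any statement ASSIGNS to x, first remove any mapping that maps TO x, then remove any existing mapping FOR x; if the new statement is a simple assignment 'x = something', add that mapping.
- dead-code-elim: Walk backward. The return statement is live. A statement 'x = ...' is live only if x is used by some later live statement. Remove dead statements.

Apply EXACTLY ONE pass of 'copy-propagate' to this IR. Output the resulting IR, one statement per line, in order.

Applying copy-propagate statement-by-statement:
  [1] t = 3  (unchanged)
  [2] a = t * 4  -> a = 3 * 4
  [3] u = 4 * 0  (unchanged)
  [4] y = 4 * u  (unchanged)
  [5] c = 7 + 2  (unchanged)
  [6] d = 1  (unchanged)
  [7] b = 1 * 1  (unchanged)
  [8] return d  -> return 1
Result (8 stmts):
  t = 3
  a = 3 * 4
  u = 4 * 0
  y = 4 * u
  c = 7 + 2
  d = 1
  b = 1 * 1
  return 1

Answer: t = 3
a = 3 * 4
u = 4 * 0
y = 4 * u
c = 7 + 2
d = 1
b = 1 * 1
return 1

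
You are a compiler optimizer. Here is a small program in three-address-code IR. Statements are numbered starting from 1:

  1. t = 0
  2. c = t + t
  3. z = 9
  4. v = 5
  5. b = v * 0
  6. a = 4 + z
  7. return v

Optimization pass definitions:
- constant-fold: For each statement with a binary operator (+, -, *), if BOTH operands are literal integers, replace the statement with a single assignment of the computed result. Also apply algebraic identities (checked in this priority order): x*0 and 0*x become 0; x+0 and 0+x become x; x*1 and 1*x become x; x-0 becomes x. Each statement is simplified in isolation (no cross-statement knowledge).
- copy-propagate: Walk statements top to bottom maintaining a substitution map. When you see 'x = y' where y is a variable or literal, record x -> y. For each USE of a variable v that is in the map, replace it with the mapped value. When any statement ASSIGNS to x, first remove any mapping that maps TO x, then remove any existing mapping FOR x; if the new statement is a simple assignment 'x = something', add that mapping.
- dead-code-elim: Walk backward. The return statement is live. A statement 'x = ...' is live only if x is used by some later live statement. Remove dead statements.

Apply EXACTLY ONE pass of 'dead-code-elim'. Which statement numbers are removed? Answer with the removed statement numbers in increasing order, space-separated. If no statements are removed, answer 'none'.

Answer: 1 2 3 5 6

Derivation:
Backward liveness scan:
Stmt 1 't = 0': DEAD (t not in live set [])
Stmt 2 'c = t + t': DEAD (c not in live set [])
Stmt 3 'z = 9': DEAD (z not in live set [])
Stmt 4 'v = 5': KEEP (v is live); live-in = []
Stmt 5 'b = v * 0': DEAD (b not in live set ['v'])
Stmt 6 'a = 4 + z': DEAD (a not in live set ['v'])
Stmt 7 'return v': KEEP (return); live-in = ['v']
Removed statement numbers: [1, 2, 3, 5, 6]
Surviving IR:
  v = 5
  return v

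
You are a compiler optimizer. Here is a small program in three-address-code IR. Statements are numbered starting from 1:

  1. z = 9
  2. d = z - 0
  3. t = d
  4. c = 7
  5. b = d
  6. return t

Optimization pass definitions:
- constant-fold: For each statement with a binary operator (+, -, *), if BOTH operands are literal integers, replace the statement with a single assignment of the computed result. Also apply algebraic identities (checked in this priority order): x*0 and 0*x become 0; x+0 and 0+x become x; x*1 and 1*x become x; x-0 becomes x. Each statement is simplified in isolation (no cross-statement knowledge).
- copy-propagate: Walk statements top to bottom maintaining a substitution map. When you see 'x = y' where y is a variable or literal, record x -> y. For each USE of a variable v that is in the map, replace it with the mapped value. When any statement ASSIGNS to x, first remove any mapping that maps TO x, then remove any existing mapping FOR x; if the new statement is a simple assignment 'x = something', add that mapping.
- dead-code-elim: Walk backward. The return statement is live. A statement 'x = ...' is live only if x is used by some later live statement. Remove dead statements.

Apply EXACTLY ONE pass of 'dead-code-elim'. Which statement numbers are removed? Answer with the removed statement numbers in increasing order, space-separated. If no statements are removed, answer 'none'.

Answer: 4 5

Derivation:
Backward liveness scan:
Stmt 1 'z = 9': KEEP (z is live); live-in = []
Stmt 2 'd = z - 0': KEEP (d is live); live-in = ['z']
Stmt 3 't = d': KEEP (t is live); live-in = ['d']
Stmt 4 'c = 7': DEAD (c not in live set ['t'])
Stmt 5 'b = d': DEAD (b not in live set ['t'])
Stmt 6 'return t': KEEP (return); live-in = ['t']
Removed statement numbers: [4, 5]
Surviving IR:
  z = 9
  d = z - 0
  t = d
  return t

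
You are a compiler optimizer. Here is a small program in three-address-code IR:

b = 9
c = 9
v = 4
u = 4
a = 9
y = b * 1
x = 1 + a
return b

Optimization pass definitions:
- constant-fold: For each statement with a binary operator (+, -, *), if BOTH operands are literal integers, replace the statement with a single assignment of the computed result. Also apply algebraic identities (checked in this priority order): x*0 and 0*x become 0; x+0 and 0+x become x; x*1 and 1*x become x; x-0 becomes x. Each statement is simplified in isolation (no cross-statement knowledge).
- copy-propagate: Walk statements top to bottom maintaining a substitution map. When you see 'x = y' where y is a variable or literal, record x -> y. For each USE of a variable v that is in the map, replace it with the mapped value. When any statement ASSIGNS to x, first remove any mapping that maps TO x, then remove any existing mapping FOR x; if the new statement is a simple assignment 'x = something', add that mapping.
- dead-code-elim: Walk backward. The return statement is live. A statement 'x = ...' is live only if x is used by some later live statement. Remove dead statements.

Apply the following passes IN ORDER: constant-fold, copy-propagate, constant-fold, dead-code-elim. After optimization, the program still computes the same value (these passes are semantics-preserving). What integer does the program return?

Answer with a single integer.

Initial IR:
  b = 9
  c = 9
  v = 4
  u = 4
  a = 9
  y = b * 1
  x = 1 + a
  return b
After constant-fold (8 stmts):
  b = 9
  c = 9
  v = 4
  u = 4
  a = 9
  y = b
  x = 1 + a
  return b
After copy-propagate (8 stmts):
  b = 9
  c = 9
  v = 4
  u = 4
  a = 9
  y = 9
  x = 1 + 9
  return 9
After constant-fold (8 stmts):
  b = 9
  c = 9
  v = 4
  u = 4
  a = 9
  y = 9
  x = 10
  return 9
After dead-code-elim (1 stmts):
  return 9
Evaluate:
  b = 9  =>  b = 9
  c = 9  =>  c = 9
  v = 4  =>  v = 4
  u = 4  =>  u = 4
  a = 9  =>  a = 9
  y = b * 1  =>  y = 9
  x = 1 + a  =>  x = 10
  return b = 9

Answer: 9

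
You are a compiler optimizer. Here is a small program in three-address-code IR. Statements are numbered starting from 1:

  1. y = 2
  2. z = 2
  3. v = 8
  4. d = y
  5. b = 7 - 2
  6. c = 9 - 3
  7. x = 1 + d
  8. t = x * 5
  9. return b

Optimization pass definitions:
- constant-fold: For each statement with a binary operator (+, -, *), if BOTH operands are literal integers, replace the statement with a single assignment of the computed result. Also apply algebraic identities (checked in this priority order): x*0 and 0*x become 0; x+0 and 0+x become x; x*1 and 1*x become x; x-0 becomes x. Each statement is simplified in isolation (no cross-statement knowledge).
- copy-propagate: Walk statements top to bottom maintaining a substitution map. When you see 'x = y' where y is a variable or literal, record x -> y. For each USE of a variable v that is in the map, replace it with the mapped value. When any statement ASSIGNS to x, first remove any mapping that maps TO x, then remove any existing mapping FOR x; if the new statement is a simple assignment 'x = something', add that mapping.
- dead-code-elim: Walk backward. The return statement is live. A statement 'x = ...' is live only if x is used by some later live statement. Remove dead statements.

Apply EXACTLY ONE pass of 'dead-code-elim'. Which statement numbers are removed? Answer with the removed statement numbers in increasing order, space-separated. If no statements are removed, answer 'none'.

Backward liveness scan:
Stmt 1 'y = 2': DEAD (y not in live set [])
Stmt 2 'z = 2': DEAD (z not in live set [])
Stmt 3 'v = 8': DEAD (v not in live set [])
Stmt 4 'd = y': DEAD (d not in live set [])
Stmt 5 'b = 7 - 2': KEEP (b is live); live-in = []
Stmt 6 'c = 9 - 3': DEAD (c not in live set ['b'])
Stmt 7 'x = 1 + d': DEAD (x not in live set ['b'])
Stmt 8 't = x * 5': DEAD (t not in live set ['b'])
Stmt 9 'return b': KEEP (return); live-in = ['b']
Removed statement numbers: [1, 2, 3, 4, 6, 7, 8]
Surviving IR:
  b = 7 - 2
  return b

Answer: 1 2 3 4 6 7 8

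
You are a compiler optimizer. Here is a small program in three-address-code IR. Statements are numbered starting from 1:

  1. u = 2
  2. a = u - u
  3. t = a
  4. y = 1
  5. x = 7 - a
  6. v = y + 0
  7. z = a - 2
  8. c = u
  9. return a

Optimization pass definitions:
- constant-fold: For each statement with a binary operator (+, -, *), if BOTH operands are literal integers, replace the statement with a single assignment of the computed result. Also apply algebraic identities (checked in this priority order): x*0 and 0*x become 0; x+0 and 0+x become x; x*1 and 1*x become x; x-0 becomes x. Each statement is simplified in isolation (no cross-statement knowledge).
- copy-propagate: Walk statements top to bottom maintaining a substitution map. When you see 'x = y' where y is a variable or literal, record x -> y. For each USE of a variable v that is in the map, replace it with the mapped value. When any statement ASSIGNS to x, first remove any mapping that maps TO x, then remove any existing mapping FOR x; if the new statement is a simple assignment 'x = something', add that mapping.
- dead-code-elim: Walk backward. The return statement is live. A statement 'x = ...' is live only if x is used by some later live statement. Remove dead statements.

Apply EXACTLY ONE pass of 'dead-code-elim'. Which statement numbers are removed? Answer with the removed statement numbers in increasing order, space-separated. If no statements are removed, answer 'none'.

Backward liveness scan:
Stmt 1 'u = 2': KEEP (u is live); live-in = []
Stmt 2 'a = u - u': KEEP (a is live); live-in = ['u']
Stmt 3 't = a': DEAD (t not in live set ['a'])
Stmt 4 'y = 1': DEAD (y not in live set ['a'])
Stmt 5 'x = 7 - a': DEAD (x not in live set ['a'])
Stmt 6 'v = y + 0': DEAD (v not in live set ['a'])
Stmt 7 'z = a - 2': DEAD (z not in live set ['a'])
Stmt 8 'c = u': DEAD (c not in live set ['a'])
Stmt 9 'return a': KEEP (return); live-in = ['a']
Removed statement numbers: [3, 4, 5, 6, 7, 8]
Surviving IR:
  u = 2
  a = u - u
  return a

Answer: 3 4 5 6 7 8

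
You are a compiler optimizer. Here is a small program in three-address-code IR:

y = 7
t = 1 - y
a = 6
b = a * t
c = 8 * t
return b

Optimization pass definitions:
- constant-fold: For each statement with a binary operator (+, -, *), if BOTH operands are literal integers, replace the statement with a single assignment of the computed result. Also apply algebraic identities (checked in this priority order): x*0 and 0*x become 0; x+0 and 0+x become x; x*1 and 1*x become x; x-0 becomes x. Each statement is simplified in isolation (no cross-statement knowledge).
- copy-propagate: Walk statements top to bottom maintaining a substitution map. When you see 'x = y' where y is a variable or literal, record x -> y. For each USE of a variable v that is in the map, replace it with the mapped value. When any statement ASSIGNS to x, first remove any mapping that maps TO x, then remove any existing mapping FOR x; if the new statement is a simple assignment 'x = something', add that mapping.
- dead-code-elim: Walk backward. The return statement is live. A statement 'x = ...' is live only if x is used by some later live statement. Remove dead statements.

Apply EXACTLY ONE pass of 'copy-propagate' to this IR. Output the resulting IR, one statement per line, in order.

Applying copy-propagate statement-by-statement:
  [1] y = 7  (unchanged)
  [2] t = 1 - y  -> t = 1 - 7
  [3] a = 6  (unchanged)
  [4] b = a * t  -> b = 6 * t
  [5] c = 8 * t  (unchanged)
  [6] return b  (unchanged)
Result (6 stmts):
  y = 7
  t = 1 - 7
  a = 6
  b = 6 * t
  c = 8 * t
  return b

Answer: y = 7
t = 1 - 7
a = 6
b = 6 * t
c = 8 * t
return b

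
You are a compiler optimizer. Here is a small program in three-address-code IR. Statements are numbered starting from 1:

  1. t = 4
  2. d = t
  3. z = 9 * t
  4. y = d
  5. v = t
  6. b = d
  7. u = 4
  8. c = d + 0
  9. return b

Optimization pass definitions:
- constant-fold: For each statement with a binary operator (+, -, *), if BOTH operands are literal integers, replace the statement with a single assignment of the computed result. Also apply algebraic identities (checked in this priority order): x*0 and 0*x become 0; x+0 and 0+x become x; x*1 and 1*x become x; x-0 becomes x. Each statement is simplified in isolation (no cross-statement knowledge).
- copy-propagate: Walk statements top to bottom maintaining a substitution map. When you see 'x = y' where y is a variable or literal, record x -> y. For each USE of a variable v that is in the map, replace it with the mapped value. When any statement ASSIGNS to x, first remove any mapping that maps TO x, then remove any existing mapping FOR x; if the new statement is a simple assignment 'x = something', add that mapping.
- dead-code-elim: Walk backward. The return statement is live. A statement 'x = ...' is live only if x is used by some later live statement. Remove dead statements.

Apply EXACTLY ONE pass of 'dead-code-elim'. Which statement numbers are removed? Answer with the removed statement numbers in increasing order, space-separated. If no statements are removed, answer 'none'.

Backward liveness scan:
Stmt 1 't = 4': KEEP (t is live); live-in = []
Stmt 2 'd = t': KEEP (d is live); live-in = ['t']
Stmt 3 'z = 9 * t': DEAD (z not in live set ['d'])
Stmt 4 'y = d': DEAD (y not in live set ['d'])
Stmt 5 'v = t': DEAD (v not in live set ['d'])
Stmt 6 'b = d': KEEP (b is live); live-in = ['d']
Stmt 7 'u = 4': DEAD (u not in live set ['b'])
Stmt 8 'c = d + 0': DEAD (c not in live set ['b'])
Stmt 9 'return b': KEEP (return); live-in = ['b']
Removed statement numbers: [3, 4, 5, 7, 8]
Surviving IR:
  t = 4
  d = t
  b = d
  return b

Answer: 3 4 5 7 8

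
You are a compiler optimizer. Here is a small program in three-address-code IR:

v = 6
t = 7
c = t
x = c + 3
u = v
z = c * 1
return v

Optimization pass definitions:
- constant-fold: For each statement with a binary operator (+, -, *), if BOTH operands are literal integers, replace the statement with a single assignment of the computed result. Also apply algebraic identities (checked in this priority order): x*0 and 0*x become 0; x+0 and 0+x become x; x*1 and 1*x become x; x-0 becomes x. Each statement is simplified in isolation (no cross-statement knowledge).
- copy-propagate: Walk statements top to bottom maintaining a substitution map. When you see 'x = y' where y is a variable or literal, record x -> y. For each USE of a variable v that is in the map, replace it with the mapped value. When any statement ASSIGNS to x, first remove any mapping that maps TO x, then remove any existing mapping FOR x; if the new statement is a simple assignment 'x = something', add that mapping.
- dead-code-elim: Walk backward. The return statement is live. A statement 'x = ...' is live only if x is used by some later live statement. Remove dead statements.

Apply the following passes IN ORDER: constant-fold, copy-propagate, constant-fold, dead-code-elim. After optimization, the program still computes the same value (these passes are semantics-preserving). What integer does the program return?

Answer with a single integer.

Answer: 6

Derivation:
Initial IR:
  v = 6
  t = 7
  c = t
  x = c + 3
  u = v
  z = c * 1
  return v
After constant-fold (7 stmts):
  v = 6
  t = 7
  c = t
  x = c + 3
  u = v
  z = c
  return v
After copy-propagate (7 stmts):
  v = 6
  t = 7
  c = 7
  x = 7 + 3
  u = 6
  z = 7
  return 6
After constant-fold (7 stmts):
  v = 6
  t = 7
  c = 7
  x = 10
  u = 6
  z = 7
  return 6
After dead-code-elim (1 stmts):
  return 6
Evaluate:
  v = 6  =>  v = 6
  t = 7  =>  t = 7
  c = t  =>  c = 7
  x = c + 3  =>  x = 10
  u = v  =>  u = 6
  z = c * 1  =>  z = 7
  return v = 6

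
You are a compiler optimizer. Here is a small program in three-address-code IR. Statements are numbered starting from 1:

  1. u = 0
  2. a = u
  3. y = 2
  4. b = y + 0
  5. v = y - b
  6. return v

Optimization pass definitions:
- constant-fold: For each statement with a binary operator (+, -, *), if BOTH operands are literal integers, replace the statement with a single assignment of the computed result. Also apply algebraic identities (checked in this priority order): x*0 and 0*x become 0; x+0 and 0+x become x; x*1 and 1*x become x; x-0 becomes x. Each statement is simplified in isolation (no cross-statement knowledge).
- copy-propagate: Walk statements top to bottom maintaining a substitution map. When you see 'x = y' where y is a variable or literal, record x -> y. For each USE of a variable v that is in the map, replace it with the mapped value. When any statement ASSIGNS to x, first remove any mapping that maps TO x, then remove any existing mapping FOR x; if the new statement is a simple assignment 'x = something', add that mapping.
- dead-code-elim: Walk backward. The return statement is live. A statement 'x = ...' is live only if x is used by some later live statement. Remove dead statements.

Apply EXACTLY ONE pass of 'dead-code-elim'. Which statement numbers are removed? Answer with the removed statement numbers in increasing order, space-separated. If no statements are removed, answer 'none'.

Answer: 1 2

Derivation:
Backward liveness scan:
Stmt 1 'u = 0': DEAD (u not in live set [])
Stmt 2 'a = u': DEAD (a not in live set [])
Stmt 3 'y = 2': KEEP (y is live); live-in = []
Stmt 4 'b = y + 0': KEEP (b is live); live-in = ['y']
Stmt 5 'v = y - b': KEEP (v is live); live-in = ['b', 'y']
Stmt 6 'return v': KEEP (return); live-in = ['v']
Removed statement numbers: [1, 2]
Surviving IR:
  y = 2
  b = y + 0
  v = y - b
  return v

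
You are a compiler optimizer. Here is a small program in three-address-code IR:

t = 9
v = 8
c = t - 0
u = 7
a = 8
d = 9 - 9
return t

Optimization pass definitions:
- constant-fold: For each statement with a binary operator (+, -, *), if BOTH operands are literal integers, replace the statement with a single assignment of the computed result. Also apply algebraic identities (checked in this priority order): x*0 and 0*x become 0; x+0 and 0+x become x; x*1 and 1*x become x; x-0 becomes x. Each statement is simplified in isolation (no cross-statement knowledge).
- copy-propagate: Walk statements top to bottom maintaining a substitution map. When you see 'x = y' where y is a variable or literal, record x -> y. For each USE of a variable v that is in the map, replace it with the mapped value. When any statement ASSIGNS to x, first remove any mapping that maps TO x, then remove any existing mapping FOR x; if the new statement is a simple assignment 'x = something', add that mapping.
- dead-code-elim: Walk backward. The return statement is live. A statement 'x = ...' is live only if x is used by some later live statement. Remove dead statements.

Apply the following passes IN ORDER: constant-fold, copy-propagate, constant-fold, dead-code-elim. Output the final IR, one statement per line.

Initial IR:
  t = 9
  v = 8
  c = t - 0
  u = 7
  a = 8
  d = 9 - 9
  return t
After constant-fold (7 stmts):
  t = 9
  v = 8
  c = t
  u = 7
  a = 8
  d = 0
  return t
After copy-propagate (7 stmts):
  t = 9
  v = 8
  c = 9
  u = 7
  a = 8
  d = 0
  return 9
After constant-fold (7 stmts):
  t = 9
  v = 8
  c = 9
  u = 7
  a = 8
  d = 0
  return 9
After dead-code-elim (1 stmts):
  return 9

Answer: return 9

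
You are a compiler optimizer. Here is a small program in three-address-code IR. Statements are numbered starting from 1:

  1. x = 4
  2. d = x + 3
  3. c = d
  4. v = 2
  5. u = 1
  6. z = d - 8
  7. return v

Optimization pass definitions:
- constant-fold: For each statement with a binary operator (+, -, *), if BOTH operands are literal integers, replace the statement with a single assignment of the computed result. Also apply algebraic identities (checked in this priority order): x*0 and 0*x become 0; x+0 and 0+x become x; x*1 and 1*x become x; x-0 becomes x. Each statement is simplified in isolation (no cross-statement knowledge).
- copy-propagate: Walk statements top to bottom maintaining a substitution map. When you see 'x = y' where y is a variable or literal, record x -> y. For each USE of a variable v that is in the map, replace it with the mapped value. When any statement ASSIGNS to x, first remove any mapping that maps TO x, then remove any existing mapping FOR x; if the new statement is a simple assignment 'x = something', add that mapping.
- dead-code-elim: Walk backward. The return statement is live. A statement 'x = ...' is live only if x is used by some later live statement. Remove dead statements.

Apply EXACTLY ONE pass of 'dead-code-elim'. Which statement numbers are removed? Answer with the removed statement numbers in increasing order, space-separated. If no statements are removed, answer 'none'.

Backward liveness scan:
Stmt 1 'x = 4': DEAD (x not in live set [])
Stmt 2 'd = x + 3': DEAD (d not in live set [])
Stmt 3 'c = d': DEAD (c not in live set [])
Stmt 4 'v = 2': KEEP (v is live); live-in = []
Stmt 5 'u = 1': DEAD (u not in live set ['v'])
Stmt 6 'z = d - 8': DEAD (z not in live set ['v'])
Stmt 7 'return v': KEEP (return); live-in = ['v']
Removed statement numbers: [1, 2, 3, 5, 6]
Surviving IR:
  v = 2
  return v

Answer: 1 2 3 5 6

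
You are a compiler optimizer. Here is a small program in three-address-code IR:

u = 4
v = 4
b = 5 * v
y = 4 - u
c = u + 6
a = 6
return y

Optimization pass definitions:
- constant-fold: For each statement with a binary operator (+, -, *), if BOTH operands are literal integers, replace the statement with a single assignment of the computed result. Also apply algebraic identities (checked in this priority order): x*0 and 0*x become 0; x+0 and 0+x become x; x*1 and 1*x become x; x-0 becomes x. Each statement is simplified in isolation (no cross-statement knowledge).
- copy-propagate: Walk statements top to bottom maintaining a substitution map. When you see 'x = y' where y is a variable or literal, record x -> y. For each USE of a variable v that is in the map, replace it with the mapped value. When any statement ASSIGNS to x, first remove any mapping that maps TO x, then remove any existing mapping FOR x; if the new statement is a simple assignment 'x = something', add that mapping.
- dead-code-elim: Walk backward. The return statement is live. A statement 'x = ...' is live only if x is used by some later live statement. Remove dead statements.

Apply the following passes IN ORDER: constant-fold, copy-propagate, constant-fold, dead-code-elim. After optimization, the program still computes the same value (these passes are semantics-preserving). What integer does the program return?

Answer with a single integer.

Initial IR:
  u = 4
  v = 4
  b = 5 * v
  y = 4 - u
  c = u + 6
  a = 6
  return y
After constant-fold (7 stmts):
  u = 4
  v = 4
  b = 5 * v
  y = 4 - u
  c = u + 6
  a = 6
  return y
After copy-propagate (7 stmts):
  u = 4
  v = 4
  b = 5 * 4
  y = 4 - 4
  c = 4 + 6
  a = 6
  return y
After constant-fold (7 stmts):
  u = 4
  v = 4
  b = 20
  y = 0
  c = 10
  a = 6
  return y
After dead-code-elim (2 stmts):
  y = 0
  return y
Evaluate:
  u = 4  =>  u = 4
  v = 4  =>  v = 4
  b = 5 * v  =>  b = 20
  y = 4 - u  =>  y = 0
  c = u + 6  =>  c = 10
  a = 6  =>  a = 6
  return y = 0

Answer: 0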